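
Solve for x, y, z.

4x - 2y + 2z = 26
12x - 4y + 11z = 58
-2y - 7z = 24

Forward elimination on [A|b]:
R2 <- R2 - (3)*R1:  [   0    2    5  -20 ]
R3 <- R3 - (-1)*R2:  [  0   0  -2   4 ]
Row echelon form:
[ 4  -2   2  |   26 ]
[ 0   2   5  |  -20 ]
[ 0   0  -2  |    4 ]
Back-substitution:
z = (4) / -2 = -2
y = (-20 - (5)*(-2)) / 2 = -5
x = (26 - (-2)*(-5) - (2)*(-2)) / 4 = 5

(5, -5, -2)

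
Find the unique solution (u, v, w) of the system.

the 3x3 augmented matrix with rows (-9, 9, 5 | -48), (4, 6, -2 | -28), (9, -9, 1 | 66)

Forward elimination on [A|b]:
R2 <- R2 - (-4/9)*R1:  [      0      10     2/9  -148/3 ]
R3 <- R3 - (-1)*R1:  [  0   0   6  18 ]
Row echelon form:
[ -9   9    5  |     -48 ]
[  0  10  2/9  |  -148/3 ]
[  0   0    6  |      18 ]
Back-substitution:
w = (18) / 6 = 3
v = (-148/3 - (2/9)*(3)) / 10 = -5
u = (-48 - (9)*(-5) - (5)*(3)) / -9 = 2

(2, -5, 3)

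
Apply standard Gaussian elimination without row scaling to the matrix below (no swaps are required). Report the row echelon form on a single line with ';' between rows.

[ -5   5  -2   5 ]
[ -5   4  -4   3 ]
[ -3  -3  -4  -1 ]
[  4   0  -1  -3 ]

Forward elimination:
R2 <- R2 - (1)*R1:  [  0  -1  -2  -2 ]
R3 <- R3 - (3/5)*R1:  [     0     -6  -14/5     -4 ]
R4 <- R4 - (-4/5)*R1:  [     0      4  -13/5      1 ]
R3 <- R3 - (6)*R2:  [    0     0  46/5     8 ]
R4 <- R4 - (-4)*R2:  [     0      0  -53/5     -7 ]
R4 <- R4 - (-53/46)*R3:  [     0      0      0  51/23 ]
Row echelon form:
[ -5   5    -2      5 ]
[  0  -1    -2     -2 ]
[  0   0  46/5      8 ]
[  0   0     0  51/23 ]

REF = [-5 5 -2 5; 0 -1 -2 -2; 0 0 46/5 8; 0 0 0 51/23]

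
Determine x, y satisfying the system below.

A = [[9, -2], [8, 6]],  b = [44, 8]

Forward elimination on [A|b]:
R2 <- R2 - (8/9)*R1:  [      0    70/9  -280/9 ]
Row echelon form:
[ 9    -2  |      44 ]
[ 0  70/9  |  -280/9 ]
Back-substitution:
y = (-280/9) / (70/9) = -4
x = (44 - (-2)*(-4)) / 9 = 4

(4, -4)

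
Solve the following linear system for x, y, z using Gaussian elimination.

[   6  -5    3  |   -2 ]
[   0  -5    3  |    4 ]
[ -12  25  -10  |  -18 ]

Forward elimination on [A|b]:
R3 <- R3 - (-2)*R1:  [   0   15   -4  -22 ]
R3 <- R3 - (-3)*R2:  [   0    0    5  -10 ]
Row echelon form:
[ 6  -5  3  |   -2 ]
[ 0  -5  3  |    4 ]
[ 0   0  5  |  -10 ]
Back-substitution:
z = (-10) / 5 = -2
y = (4 - (3)*(-2)) / -5 = -2
x = (-2 - (-5)*(-2) - (3)*(-2)) / 6 = -1

(-1, -2, -2)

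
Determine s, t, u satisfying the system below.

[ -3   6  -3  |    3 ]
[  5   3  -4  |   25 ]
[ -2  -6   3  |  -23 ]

(4, 3, 1)

Forward elimination on [A|b]:
R2 <- R2 - (-5/3)*R1:  [  0  13  -9  30 ]
R3 <- R3 - (2/3)*R1:  [   0  -10    5  -25 ]
R3 <- R3 - (-10/13)*R2:  [      0       0  -25/13  -25/13 ]
Row echelon form:
[ -3   6      -3  |       3 ]
[  0  13      -9  |      30 ]
[  0   0  -25/13  |  -25/13 ]
Back-substitution:
u = (-25/13) / (-25/13) = 1
t = (30 - (-9)*(1)) / 13 = 3
s = (3 - (6)*(3) - (-3)*(1)) / -3 = 4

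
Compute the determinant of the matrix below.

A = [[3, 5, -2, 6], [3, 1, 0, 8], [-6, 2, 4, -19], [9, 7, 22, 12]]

Forward elimination:
R2 <- R2 - (1)*R1:  [  0  -4   2   2 ]
R3 <- R3 - (-2)*R1:  [  0  12   0  -7 ]
R4 <- R4 - (3)*R1:  [  0  -8  28  -6 ]
R3 <- R3 - (-3)*R2:  [  0   0   6  -1 ]
R4 <- R4 - (2)*R2:  [   0    0   24  -10 ]
R4 <- R4 - (4)*R3:  [  0   0   0  -6 ]
Upper-triangular form:
[ 3   5  -2   6 ]
[ 0  -4   2   2 ]
[ 0   0   6  -1 ]
[ 0   0   0  -6 ]
det(A) = (-1)^0 * (3) * (-4) * (6) * (-6) = 432  (0 row swaps -> sign +1)

det(A) = 432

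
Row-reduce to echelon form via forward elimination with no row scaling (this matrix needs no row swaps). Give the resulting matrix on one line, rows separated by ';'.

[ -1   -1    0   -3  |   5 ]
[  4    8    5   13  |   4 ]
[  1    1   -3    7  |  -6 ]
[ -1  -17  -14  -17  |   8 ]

Forward elimination:
R2 <- R2 - (-4)*R1:  [  0   4   5   1  24 ]
R3 <- R3 - (-1)*R1:  [  0   0  -3   4  -1 ]
R4 <- R4 - (1)*R1:  [   0  -16  -14  -14    3 ]
R4 <- R4 - (-4)*R2:  [   0    0    6  -10   99 ]
R4 <- R4 - (-2)*R3:  [  0   0   0  -2  97 ]
Row echelon form:
[ -1  -1   0  -3  |   5 ]
[  0   4   5   1  |  24 ]
[  0   0  -3   4  |  -1 ]
[  0   0   0  -2  |  97 ]

REF = [-1 -1 0 -3 5; 0 4 5 1 24; 0 0 -3 4 -1; 0 0 0 -2 97]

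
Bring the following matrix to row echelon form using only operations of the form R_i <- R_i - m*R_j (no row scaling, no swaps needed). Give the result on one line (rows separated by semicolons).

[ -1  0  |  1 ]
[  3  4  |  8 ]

Forward elimination:
R2 <- R2 - (-3)*R1:  [  0   4  11 ]
Row echelon form:
[ -1  0  |   1 ]
[  0  4  |  11 ]

REF = [-1 0 1; 0 4 11]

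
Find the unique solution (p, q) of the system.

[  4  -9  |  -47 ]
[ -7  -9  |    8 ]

Forward elimination on [A|b]:
R2 <- R2 - (-7/4)*R1:  [      0   -99/4  -297/4 ]
Row echelon form:
[ 4     -9  |     -47 ]
[ 0  -99/4  |  -297/4 ]
Back-substitution:
q = (-297/4) / (-99/4) = 3
p = (-47 - (-9)*(3)) / 4 = -5

(-5, 3)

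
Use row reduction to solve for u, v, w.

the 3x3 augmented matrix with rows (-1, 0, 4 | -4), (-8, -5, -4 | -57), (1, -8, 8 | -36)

(4, 5, 0)

Forward elimination on [A|b]:
R2 <- R2 - (8)*R1:  [   0   -5  -36  -25 ]
R3 <- R3 - (-1)*R1:  [   0   -8   12  -40 ]
R3 <- R3 - (8/5)*R2:  [     0      0  348/5      0 ]
Row echelon form:
[ -1   0      4  |   -4 ]
[  0  -5    -36  |  -25 ]
[  0   0  348/5  |    0 ]
Back-substitution:
w = (0) / (348/5) = 0
v = (-25 - (-36)*(0)) / -5 = 5
u = (-4 - (4)*(0)) / -1 = 4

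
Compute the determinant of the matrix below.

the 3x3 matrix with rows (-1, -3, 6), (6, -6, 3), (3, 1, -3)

Forward elimination:
R2 <- R2 - (-6)*R1:  [   0  -24   39 ]
R3 <- R3 - (-3)*R1:  [  0  -8  15 ]
R3 <- R3 - (1/3)*R2:  [ 0  0  2 ]
Upper-triangular form:
[ -1   -3   6 ]
[  0  -24  39 ]
[  0    0   2 ]
det(A) = (-1)^0 * (-1) * (-24) * (2) = 48  (0 row swaps -> sign +1)

det(A) = 48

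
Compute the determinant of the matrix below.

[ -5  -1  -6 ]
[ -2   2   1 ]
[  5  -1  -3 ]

det(A) = 74

Forward elimination:
R2 <- R2 - (2/5)*R1:  [    0  12/5  17/5 ]
R3 <- R3 - (-1)*R1:  [  0  -2  -9 ]
R3 <- R3 - (-5/6)*R2:  [     0      0  -37/6 ]
Upper-triangular form:
[ -5    -1     -6 ]
[  0  12/5   17/5 ]
[  0     0  -37/6 ]
det(A) = (-1)^0 * (-5) * (12/5) * (-37/6) = 74  (0 row swaps -> sign +1)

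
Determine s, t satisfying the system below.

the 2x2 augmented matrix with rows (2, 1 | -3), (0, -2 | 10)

(1, -5)

Forward elimination on [A|b]:
Row echelon form:
[ 2   1  |  -3 ]
[ 0  -2  |  10 ]
Back-substitution:
t = (10) / -2 = -5
s = (-3 - (1)*(-5)) / 2 = 1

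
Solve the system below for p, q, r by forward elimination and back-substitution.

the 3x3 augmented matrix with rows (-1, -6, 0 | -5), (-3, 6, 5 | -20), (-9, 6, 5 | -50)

(5, 0, -1)

Forward elimination on [A|b]:
R2 <- R2 - (3)*R1:  [  0  24   5  -5 ]
R3 <- R3 - (9)*R1:  [  0  60   5  -5 ]
R3 <- R3 - (5/2)*R2:  [     0      0  -15/2   15/2 ]
Row echelon form:
[ -1  -6      0  |    -5 ]
[  0  24      5  |    -5 ]
[  0   0  -15/2  |  15/2 ]
Back-substitution:
r = (15/2) / (-15/2) = -1
q = (-5 - (5)*(-1)) / 24 = 0
p = (-5 - (-6)*(0)) / -1 = 5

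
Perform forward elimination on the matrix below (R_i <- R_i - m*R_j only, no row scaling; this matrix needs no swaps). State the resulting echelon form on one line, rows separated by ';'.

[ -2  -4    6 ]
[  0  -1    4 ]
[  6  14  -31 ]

Forward elimination:
R3 <- R3 - (-3)*R1:  [   0    2  -13 ]
R3 <- R3 - (-2)*R2:  [  0   0  -5 ]
Row echelon form:
[ -2  -4   6 ]
[  0  -1   4 ]
[  0   0  -5 ]

REF = [-2 -4 6; 0 -1 4; 0 0 -5]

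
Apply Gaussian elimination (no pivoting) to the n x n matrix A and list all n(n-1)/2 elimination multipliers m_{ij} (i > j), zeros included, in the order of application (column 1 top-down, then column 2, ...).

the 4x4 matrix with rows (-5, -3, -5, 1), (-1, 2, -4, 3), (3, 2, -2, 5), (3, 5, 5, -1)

multipliers: 1/5, -3/5, -3/5, 1/13, 16/13, -37/31

Forward elimination:
R2 <- R2 - (1/5)*R1:  [    0  13/5    -3  14/5 ]
R3 <- R3 - (-3/5)*R1:  [    0   1/5    -5  28/5 ]
R4 <- R4 - (-3/5)*R1:  [    0  16/5     2  -2/5 ]
R3 <- R3 - (1/13)*R2:  [      0       0  -62/13   70/13 ]
R4 <- R4 - (16/13)*R2:  [      0       0   74/13  -50/13 ]
R4 <- R4 - (-37/31)*R3:  [     0      0      0  80/31 ]
Multipliers (in order of application): m_{21} = 1/5, m_{31} = -3/5, m_{41} = -3/5, m_{32} = 1/13, m_{42} = 16/13, m_{43} = -37/31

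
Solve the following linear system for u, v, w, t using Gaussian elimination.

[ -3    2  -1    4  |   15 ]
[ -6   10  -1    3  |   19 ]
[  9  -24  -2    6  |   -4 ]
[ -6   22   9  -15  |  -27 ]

(-2, 0, -1, 2)

Forward elimination on [A|b]:
R2 <- R2 - (2)*R1:  [   0    6    1   -5  -11 ]
R3 <- R3 - (-3)*R1:  [   0  -18   -5   18   41 ]
R4 <- R4 - (2)*R1:  [   0   18   11  -23  -57 ]
R3 <- R3 - (-3)*R2:  [  0   0  -2   3   8 ]
R4 <- R4 - (3)*R2:  [   0    0    8   -8  -24 ]
R4 <- R4 - (-4)*R3:  [ 0  0  0  4  8 ]
Row echelon form:
[ -3  2  -1   4  |   15 ]
[  0  6   1  -5  |  -11 ]
[  0  0  -2   3  |    8 ]
[  0  0   0   4  |    8 ]
Back-substitution:
t = (8) / 4 = 2
w = (8 - (3)*(2)) / -2 = -1
v = (-11 - (1)*(-1) - (-5)*(2)) / 6 = 0
u = (15 - (2)*(0) - (-1)*(-1) - (4)*(2)) / -3 = -2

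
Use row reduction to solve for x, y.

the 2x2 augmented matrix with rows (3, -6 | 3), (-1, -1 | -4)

Forward elimination on [A|b]:
R2 <- R2 - (-1/3)*R1:  [  0  -3  -3 ]
Row echelon form:
[ 3  -6  |   3 ]
[ 0  -3  |  -3 ]
Back-substitution:
y = (-3) / -3 = 1
x = (3 - (-6)*(1)) / 3 = 3

(3, 1)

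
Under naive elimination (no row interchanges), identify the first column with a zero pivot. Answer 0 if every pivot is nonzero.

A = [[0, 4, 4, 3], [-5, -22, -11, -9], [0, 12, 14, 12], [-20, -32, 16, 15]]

Naive forward elimination:
Pivot entry (1,1) is zero but row 2 has -5 in column 1 -> naive elimination stops; a row interchange (e.g. R1 <-> R2) would be required here.

first zero-pivot column = 1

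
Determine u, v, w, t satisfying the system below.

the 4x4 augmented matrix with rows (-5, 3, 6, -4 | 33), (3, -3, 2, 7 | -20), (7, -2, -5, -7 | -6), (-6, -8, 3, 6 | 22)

Forward elimination on [A|b]:
R2 <- R2 - (-3/5)*R1:  [    0  -6/5  28/5  23/5  -1/5 ]
R3 <- R3 - (-7/5)*R1:  [     0   11/5   17/5  -63/5  201/5 ]
R4 <- R4 - (6/5)*R1:  [     0  -58/5  -21/5   54/5  -88/5 ]
R3 <- R3 - (-11/6)*R2:  [     0      0   41/3  -25/6  239/6 ]
R4 <- R4 - (29/3)*R2:  [      0       0  -175/3  -101/3   -47/3 ]
R4 <- R4 - (-175/41)*R3:  [        0         0         0  -4219/82  12657/82 ]
Row echelon form:
[ -5     3     6        -4  |        33 ]
[  0  -6/5  28/5      23/5  |      -1/5 ]
[  0     0  41/3     -25/6  |     239/6 ]
[  0     0     0  -4219/82  |  12657/82 ]
Back-substitution:
t = (12657/82) / (-4219/82) = -3
w = (239/6 - (-25/6)*(-3)) / (41/3) = 2
v = (-1/5 - (28/5)*(2) - (23/5)*(-3)) / (-6/5) = -2
u = (33 - (3)*(-2) - (6)*(2) - (-4)*(-3)) / -5 = -3

(-3, -2, 2, -3)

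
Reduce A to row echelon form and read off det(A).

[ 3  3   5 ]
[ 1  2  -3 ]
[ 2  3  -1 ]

Forward elimination:
R2 <- R2 - (1/3)*R1:  [     0      1  -14/3 ]
R3 <- R3 - (2/3)*R1:  [     0      1  -13/3 ]
R3 <- R3 - (1)*R2:  [   0    0  1/3 ]
Upper-triangular form:
[ 3  3      5 ]
[ 0  1  -14/3 ]
[ 0  0    1/3 ]
det(A) = (-1)^0 * (3) * (1) * (1/3) = 1  (0 row swaps -> sign +1)

det(A) = 1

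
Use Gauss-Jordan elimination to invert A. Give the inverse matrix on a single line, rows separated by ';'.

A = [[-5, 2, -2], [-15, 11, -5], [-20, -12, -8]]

inverse = [37/25 -2/5 -3/25; 1/5 0 -1/20; -4 1 1/4]

Gauss-Jordan on [A | I]:
R1 <- (1/-5)*R1:  [    1  -2/5   2/5  |  -1/5     0     0 ]
R2 <- R2 - (-15)*R1:  [  0   5   1  |  -3   1   0 ]
R3 <- R3 - (-20)*R1:  [   0  -20    0  |   -4    0    1 ]
R2 <- (1/5)*R2:  [    0     1   1/5  |  -3/5   1/5     0 ]
R1 <- R1 - (-2/5)*R2:  [      1       0   12/25  |  -11/25    2/25       0 ]
R3 <- R3 - (-20)*R2:  [   0    0    4  |  -16    4    1 ]
R3 <- (1/4)*R3:  [   0    0    1  |   -4    1  1/4 ]
R1 <- R1 - (12/25)*R3:  [     1      0      0  |  37/25   -2/5  -3/25 ]
R2 <- R2 - (1/5)*R3:  [     0      1      0  |    1/5      0  -1/20 ]
Right block of [I | A^{-1}] is the inverse:
[ 37/25  -2/5  -3/25 ]
[   1/5     0  -1/20 ]
[    -4     1    1/4 ]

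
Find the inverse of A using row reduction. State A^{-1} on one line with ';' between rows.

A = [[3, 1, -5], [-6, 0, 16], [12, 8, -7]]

inverse = [-64/3 -11/2 8/3; 25 13/2 -3; -8 -2 1]

Gauss-Jordan on [A | I]:
R1 <- (1/3)*R1:  [    1   1/3  -5/3  |   1/3     0     0 ]
R2 <- R2 - (-6)*R1:  [ 0  2  6  |  2  1  0 ]
R3 <- R3 - (12)*R1:  [  0   4  13  |  -4   0   1 ]
R2 <- (1/2)*R2:  [   0    1    3  |    1  1/2    0 ]
R1 <- R1 - (1/3)*R2:  [    1     0  -8/3  |     0  -1/6     0 ]
R3 <- R3 - (4)*R2:  [  0   0   1  |  -8  -2   1 ]
R1 <- R1 - (-8/3)*R3:  [     1      0      0  |  -64/3  -11/2    8/3 ]
R2 <- R2 - (3)*R3:  [    0     1     0  |    25  13/2    -3 ]
Right block of [I | A^{-1}] is the inverse:
[ -64/3  -11/2  8/3 ]
[    25   13/2   -3 ]
[    -8     -2    1 ]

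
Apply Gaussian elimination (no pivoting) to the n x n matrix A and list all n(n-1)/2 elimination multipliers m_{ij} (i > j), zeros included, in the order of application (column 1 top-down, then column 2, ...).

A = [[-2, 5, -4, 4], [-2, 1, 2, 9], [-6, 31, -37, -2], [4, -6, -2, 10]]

multipliers: 1, 3, -2, -4, -1, 4

Forward elimination:
R2 <- R2 - (1)*R1:  [  0  -4   6   5 ]
R3 <- R3 - (3)*R1:  [   0   16  -25  -14 ]
R4 <- R4 - (-2)*R1:  [   0    4  -10   18 ]
R3 <- R3 - (-4)*R2:  [  0   0  -1   6 ]
R4 <- R4 - (-1)*R2:  [  0   0  -4  23 ]
R4 <- R4 - (4)*R3:  [  0   0   0  -1 ]
Multipliers (in order of application): m_{21} = 1, m_{31} = 3, m_{41} = -2, m_{32} = -4, m_{42} = -1, m_{43} = 4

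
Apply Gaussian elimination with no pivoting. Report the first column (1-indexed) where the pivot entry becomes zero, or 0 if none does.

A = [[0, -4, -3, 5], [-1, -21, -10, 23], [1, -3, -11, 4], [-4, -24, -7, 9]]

Naive forward elimination:
Pivot entry (1,1) is zero but row 2 has -1 in column 1 -> naive elimination stops; a row interchange (e.g. R1 <-> R2) would be required here.

first zero-pivot column = 1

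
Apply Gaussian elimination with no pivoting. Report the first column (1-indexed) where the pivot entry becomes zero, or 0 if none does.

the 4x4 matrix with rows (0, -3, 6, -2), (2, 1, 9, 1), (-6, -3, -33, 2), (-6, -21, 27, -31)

Naive forward elimination:
Pivot entry (1,1) is zero but row 2 has 2 in column 1 -> naive elimination stops; a row interchange (e.g. R1 <-> R2) would be required here.

first zero-pivot column = 1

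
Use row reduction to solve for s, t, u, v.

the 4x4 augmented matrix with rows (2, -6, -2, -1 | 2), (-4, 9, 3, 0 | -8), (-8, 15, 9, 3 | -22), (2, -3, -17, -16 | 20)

Forward elimination on [A|b]:
R2 <- R2 - (-2)*R1:  [  0  -3  -1  -2  -4 ]
R3 <- R3 - (-4)*R1:  [   0   -9    1   -1  -14 ]
R4 <- R4 - (1)*R1:  [   0    3  -15  -15   18 ]
R3 <- R3 - (3)*R2:  [  0   0   4   5  -2 ]
R4 <- R4 - (-1)*R2:  [   0    0  -16  -17   14 ]
R4 <- R4 - (-4)*R3:  [ 0  0  0  3  6 ]
Row echelon form:
[ 2  -6  -2  -1  |   2 ]
[ 0  -3  -1  -2  |  -4 ]
[ 0   0   4   5  |  -2 ]
[ 0   0   0   3  |   6 ]
Back-substitution:
v = (6) / 3 = 2
u = (-2 - (5)*(2)) / 4 = -3
t = (-4 - (-1)*(-3) - (-2)*(2)) / -3 = 1
s = (2 - (-6)*(1) - (-2)*(-3) - (-1)*(2)) / 2 = 2

(2, 1, -3, 2)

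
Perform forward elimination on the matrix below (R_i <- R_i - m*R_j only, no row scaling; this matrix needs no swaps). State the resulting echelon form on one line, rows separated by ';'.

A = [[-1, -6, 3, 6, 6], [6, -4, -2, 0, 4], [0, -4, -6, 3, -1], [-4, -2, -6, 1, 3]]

Forward elimination:
R2 <- R2 - (-6)*R1:  [   0  -40   16   36   40 ]
R4 <- R4 - (4)*R1:  [   0   22  -18  -23  -21 ]
R3 <- R3 - (1/10)*R2:  [     0      0  -38/5   -3/5     -5 ]
R4 <- R4 - (-11/20)*R2:  [     0      0  -46/5  -16/5      1 ]
R4 <- R4 - (23/19)*R3:  [      0       0       0  -47/19  134/19 ]
Row echelon form:
[ -1   -6      3       6       6 ]
[  0  -40     16      36      40 ]
[  0    0  -38/5    -3/5      -5 ]
[  0    0      0  -47/19  134/19 ]

REF = [-1 -6 3 6 6; 0 -40 16 36 40; 0 0 -38/5 -3/5 -5; 0 0 0 -47/19 134/19]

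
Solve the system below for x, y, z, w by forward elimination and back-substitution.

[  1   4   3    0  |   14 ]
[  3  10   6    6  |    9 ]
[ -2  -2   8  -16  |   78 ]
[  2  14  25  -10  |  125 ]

Forward elimination on [A|b]:
R2 <- R2 - (3)*R1:  [   0   -2   -3    6  -33 ]
R3 <- R3 - (-2)*R1:  [   0    6   14  -16  106 ]
R4 <- R4 - (2)*R1:  [   0    6   19  -10   97 ]
R3 <- R3 - (-3)*R2:  [ 0  0  5  2  7 ]
R4 <- R4 - (-3)*R2:  [  0   0  10   8  -2 ]
R4 <- R4 - (2)*R3:  [   0    0    0    4  -16 ]
Row echelon form:
[ 1   4   3  0  |   14 ]
[ 0  -2  -3  6  |  -33 ]
[ 0   0   5  2  |    7 ]
[ 0   0   0  4  |  -16 ]
Back-substitution:
w = (-16) / 4 = -4
z = (7 - (2)*(-4)) / 5 = 3
y = (-33 - (-3)*(3) - (6)*(-4)) / -2 = 0
x = (14 - (4)*(0) - (3)*(3)) / 1 = 5

(5, 0, 3, -4)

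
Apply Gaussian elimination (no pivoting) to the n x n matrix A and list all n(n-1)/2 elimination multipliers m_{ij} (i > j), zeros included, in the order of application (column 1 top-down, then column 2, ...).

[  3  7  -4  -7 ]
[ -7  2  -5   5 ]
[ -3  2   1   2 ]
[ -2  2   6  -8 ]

multipliers: -7/3, -1, -2/3, 27/55, 4/11, 235/111

Forward elimination:
R2 <- R2 - (-7/3)*R1:  [     0   55/3  -43/3  -34/3 ]
R3 <- R3 - (-1)*R1:  [  0   9  -3  -5 ]
R4 <- R4 - (-2/3)*R1:  [     0   20/3   10/3  -38/3 ]
R3 <- R3 - (27/55)*R2:  [      0       0  222/55   31/55 ]
R4 <- R4 - (4/11)*R2:  [      0       0   94/11  -94/11 ]
R4 <- R4 - (235/111)*R3:  [         0          0          0  -1081/111 ]
Multipliers (in order of application): m_{21} = -7/3, m_{31} = -1, m_{41} = -2/3, m_{32} = 27/55, m_{42} = 4/11, m_{43} = 235/111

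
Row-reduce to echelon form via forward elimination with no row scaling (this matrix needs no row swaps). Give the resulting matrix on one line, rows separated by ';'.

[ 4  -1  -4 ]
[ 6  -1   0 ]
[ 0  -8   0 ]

Forward elimination:
R2 <- R2 - (3/2)*R1:  [   0  1/2    6 ]
R3 <- R3 - (-16)*R2:  [  0   0  96 ]
Row echelon form:
[ 4   -1  -4 ]
[ 0  1/2   6 ]
[ 0    0  96 ]

REF = [4 -1 -4; 0 1/2 6; 0 0 96]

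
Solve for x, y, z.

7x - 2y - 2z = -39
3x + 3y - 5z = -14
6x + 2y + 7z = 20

Forward elimination on [A|b]:
R2 <- R2 - (3/7)*R1:  [     0   27/7  -29/7   19/7 ]
R3 <- R3 - (6/7)*R1:  [     0   26/7   61/7  374/7 ]
R3 <- R3 - (26/27)*R2:  [       0        0   343/27  1372/27 ]
Row echelon form:
[ 7    -2      -2  |      -39 ]
[ 0  27/7   -29/7  |     19/7 ]
[ 0     0  343/27  |  1372/27 ]
Back-substitution:
z = (1372/27) / (343/27) = 4
y = (19/7 - (-29/7)*(4)) / (27/7) = 5
x = (-39 - (-2)*(5) - (-2)*(4)) / 7 = -3

(-3, 5, 4)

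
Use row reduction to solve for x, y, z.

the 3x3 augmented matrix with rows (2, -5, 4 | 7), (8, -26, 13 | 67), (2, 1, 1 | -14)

Forward elimination on [A|b]:
R2 <- R2 - (4)*R1:  [  0  -6  -3  39 ]
R3 <- R3 - (1)*R1:  [   0    6   -3  -21 ]
R3 <- R3 - (-1)*R2:  [  0   0  -6  18 ]
Row echelon form:
[ 2  -5   4  |   7 ]
[ 0  -6  -3  |  39 ]
[ 0   0  -6  |  18 ]
Back-substitution:
z = (18) / -6 = -3
y = (39 - (-3)*(-3)) / -6 = -5
x = (7 - (-5)*(-5) - (4)*(-3)) / 2 = -3

(-3, -5, -3)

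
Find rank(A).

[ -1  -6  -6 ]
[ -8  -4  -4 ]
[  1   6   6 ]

Row reduction:
R2 <- R2 - (8)*R1:  [  0  44  44 ]
R3 <- R3 - (-1)*R1:  [ 0  0  0 ]
Row echelon form:
[ -1  -6  -6 ]
[  0  44  44 ]
[  0   0   0 ]
Nonzero rows / pivot columns: 2

rank(A) = 2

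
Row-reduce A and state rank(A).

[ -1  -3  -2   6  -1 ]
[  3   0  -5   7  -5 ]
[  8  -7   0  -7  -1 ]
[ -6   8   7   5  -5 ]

Row reduction:
R2 <- R2 - (-3)*R1:  [   0   -9  -11   25   -8 ]
R3 <- R3 - (-8)*R1:  [   0  -31  -16   41   -9 ]
R4 <- R4 - (6)*R1:  [   0   26   19  -31    1 ]
R3 <- R3 - (31/9)*R2:  [      0       0   197/9  -406/9   167/9 ]
R4 <- R4 - (-26/9)*R2:  [      0       0  -115/9   371/9  -199/9 ]
R4 <- R4 - (-115/197)*R3:  [         0          0          0   2933/197  -2222/197 ]
Row echelon form:
[ -1  -3     -2         6         -1 ]
[  0  -9    -11        25         -8 ]
[  0   0  197/9    -406/9      167/9 ]
[  0   0      0  2933/197  -2222/197 ]
Nonzero rows / pivot columns: 4

rank(A) = 4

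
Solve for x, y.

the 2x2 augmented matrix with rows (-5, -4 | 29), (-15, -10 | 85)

Forward elimination on [A|b]:
R2 <- R2 - (3)*R1:  [  0   2  -2 ]
Row echelon form:
[ -5  -4  |  29 ]
[  0   2  |  -2 ]
Back-substitution:
y = (-2) / 2 = -1
x = (29 - (-4)*(-1)) / -5 = -5

(-5, -1)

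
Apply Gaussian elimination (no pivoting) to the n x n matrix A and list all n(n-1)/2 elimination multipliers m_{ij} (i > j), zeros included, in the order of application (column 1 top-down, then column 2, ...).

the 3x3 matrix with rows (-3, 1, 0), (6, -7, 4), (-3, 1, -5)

Forward elimination:
R2 <- R2 - (-2)*R1:  [  0  -5   4 ]
R3 <- R3 - (1)*R1:  [  0   0  -5 ]
R3: entry in column 2 is already 0 -> m_{32} = 0 (no row operation needed)
Multipliers (in order of application): m_{21} = -2, m_{31} = 1, m_{32} = 0

multipliers: -2, 1, 0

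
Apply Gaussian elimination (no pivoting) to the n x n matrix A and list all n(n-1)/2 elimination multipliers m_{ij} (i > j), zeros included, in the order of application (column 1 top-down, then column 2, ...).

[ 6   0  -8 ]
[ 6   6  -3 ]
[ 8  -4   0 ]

multipliers: 1, 4/3, -2/3

Forward elimination:
R2 <- R2 - (1)*R1:  [ 0  6  5 ]
R3 <- R3 - (4/3)*R1:  [    0    -4  32/3 ]
R3 <- R3 - (-2/3)*R2:  [  0   0  14 ]
Multipliers (in order of application): m_{21} = 1, m_{31} = 4/3, m_{32} = -2/3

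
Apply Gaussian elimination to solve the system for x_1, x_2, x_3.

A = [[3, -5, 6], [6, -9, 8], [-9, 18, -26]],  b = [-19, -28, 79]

(1, 2, -2)

Forward elimination on [A|b]:
R2 <- R2 - (2)*R1:  [  0   1  -4  10 ]
R3 <- R3 - (-3)*R1:  [  0   3  -8  22 ]
R3 <- R3 - (3)*R2:  [  0   0   4  -8 ]
Row echelon form:
[ 3  -5   6  |  -19 ]
[ 0   1  -4  |   10 ]
[ 0   0   4  |   -8 ]
Back-substitution:
x_3 = (-8) / 4 = -2
x_2 = (10 - (-4)*(-2)) / 1 = 2
x_1 = (-19 - (-5)*(2) - (6)*(-2)) / 3 = 1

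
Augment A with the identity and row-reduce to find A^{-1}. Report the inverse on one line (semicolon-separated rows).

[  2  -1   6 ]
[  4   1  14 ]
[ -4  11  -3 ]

inverse = [-157/18 7/2 -10/9; -22/9 1 -2/9; 8/3 -1 1/3]

Gauss-Jordan on [A | I]:
R1 <- (1/2)*R1:  [    1  -1/2     3  |   1/2     0     0 ]
R2 <- R2 - (4)*R1:  [  0   3   2  |  -2   1   0 ]
R3 <- R3 - (-4)*R1:  [ 0  9  9  |  2  0  1 ]
R2 <- (1/3)*R2:  [    0     1   2/3  |  -2/3   1/3     0 ]
R1 <- R1 - (-1/2)*R2:  [    1     0  10/3  |   1/6   1/6     0 ]
R3 <- R3 - (9)*R2:  [  0   0   3  |   8  -3   1 ]
R3 <- (1/3)*R3:  [   0    0    1  |  8/3   -1  1/3 ]
R1 <- R1 - (10/3)*R3:  [       1        0        0  |  -157/18      7/2    -10/9 ]
R2 <- R2 - (2/3)*R3:  [     0      1      0  |  -22/9      1   -2/9 ]
Right block of [I | A^{-1}] is the inverse:
[ -157/18  7/2  -10/9 ]
[   -22/9    1   -2/9 ]
[     8/3   -1    1/3 ]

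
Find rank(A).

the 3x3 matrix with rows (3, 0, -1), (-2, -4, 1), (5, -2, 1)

Row reduction:
R2 <- R2 - (-2/3)*R1:  [   0   -4  1/3 ]
R3 <- R3 - (5/3)*R1:  [   0   -2  8/3 ]
R3 <- R3 - (1/2)*R2:  [   0    0  5/2 ]
Row echelon form:
[ 3   0   -1 ]
[ 0  -4  1/3 ]
[ 0   0  5/2 ]
Nonzero rows / pivot columns: 3

rank(A) = 3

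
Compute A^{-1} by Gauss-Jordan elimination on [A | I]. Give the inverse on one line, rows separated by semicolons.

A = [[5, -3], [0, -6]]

inverse = [1/5 -1/10; 0 -1/6]

Gauss-Jordan on [A | I]:
R1 <- (1/5)*R1:  [    1  -3/5  |   1/5     0 ]
R2 <- (1/-6)*R2:  [    0     1  |     0  -1/6 ]
R1 <- R1 - (-3/5)*R2:  [     1      0  |    1/5  -1/10 ]
Right block of [I | A^{-1}] is the inverse:
[ 1/5  -1/10 ]
[   0   -1/6 ]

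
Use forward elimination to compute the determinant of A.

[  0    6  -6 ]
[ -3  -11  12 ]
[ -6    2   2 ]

det(A) = 36

Forward elimination:
R1 <-> R2   (pivot in column 1 was zero)
[ -3  -11  12 ]
[  0    6  -6 ]
[ -6    2   2 ]
R3 <- R3 - (2)*R1:  [   0   24  -22 ]
R3 <- R3 - (4)*R2:  [ 0  0  2 ]
Upper-triangular form:
[ -3  -11  12 ]
[  0    6  -6 ]
[  0    0   2 ]
det(A) = (-1)^1 * (-3) * (6) * (2) = 36  (1 row swap -> sign -1)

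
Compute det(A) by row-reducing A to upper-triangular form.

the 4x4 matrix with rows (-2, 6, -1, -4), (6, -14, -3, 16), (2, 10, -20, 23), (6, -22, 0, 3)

det(A) = -96

Forward elimination:
R2 <- R2 - (-3)*R1:  [  0   4  -6   4 ]
R3 <- R3 - (-1)*R1:  [   0   16  -21   19 ]
R4 <- R4 - (-3)*R1:  [  0  -4  -3  -9 ]
R3 <- R3 - (4)*R2:  [ 0  0  3  3 ]
R4 <- R4 - (-1)*R2:  [  0   0  -9  -5 ]
R4 <- R4 - (-3)*R3:  [ 0  0  0  4 ]
Upper-triangular form:
[ -2  6  -1  -4 ]
[  0  4  -6   4 ]
[  0  0   3   3 ]
[  0  0   0   4 ]
det(A) = (-1)^0 * (-2) * (4) * (3) * (4) = -96  (0 row swaps -> sign +1)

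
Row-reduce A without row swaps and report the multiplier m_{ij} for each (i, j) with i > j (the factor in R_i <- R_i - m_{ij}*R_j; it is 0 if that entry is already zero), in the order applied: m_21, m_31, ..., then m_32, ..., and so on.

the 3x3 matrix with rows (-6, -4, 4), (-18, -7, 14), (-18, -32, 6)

Forward elimination:
R2 <- R2 - (3)*R1:  [ 0  5  2 ]
R3 <- R3 - (3)*R1:  [   0  -20   -6 ]
R3 <- R3 - (-4)*R2:  [ 0  0  2 ]
Multipliers (in order of application): m_{21} = 3, m_{31} = 3, m_{32} = -4

multipliers: 3, 3, -4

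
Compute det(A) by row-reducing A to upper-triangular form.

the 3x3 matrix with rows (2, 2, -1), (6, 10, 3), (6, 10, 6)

Forward elimination:
R2 <- R2 - (3)*R1:  [ 0  4  6 ]
R3 <- R3 - (3)*R1:  [ 0  4  9 ]
R3 <- R3 - (1)*R2:  [ 0  0  3 ]
Upper-triangular form:
[ 2  2  -1 ]
[ 0  4   6 ]
[ 0  0   3 ]
det(A) = (-1)^0 * (2) * (4) * (3) = 24  (0 row swaps -> sign +1)

det(A) = 24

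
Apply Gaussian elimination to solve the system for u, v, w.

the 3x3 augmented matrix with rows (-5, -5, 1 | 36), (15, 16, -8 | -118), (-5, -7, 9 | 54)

Forward elimination on [A|b]:
R2 <- R2 - (-3)*R1:  [   0    1   -5  -10 ]
R3 <- R3 - (1)*R1:  [  0  -2   8  18 ]
R3 <- R3 - (-2)*R2:  [  0   0  -2  -2 ]
Row echelon form:
[ -5  -5   1  |   36 ]
[  0   1  -5  |  -10 ]
[  0   0  -2  |   -2 ]
Back-substitution:
w = (-2) / -2 = 1
v = (-10 - (-5)*(1)) / 1 = -5
u = (36 - (-5)*(-5) - (1)*(1)) / -5 = -2

(-2, -5, 1)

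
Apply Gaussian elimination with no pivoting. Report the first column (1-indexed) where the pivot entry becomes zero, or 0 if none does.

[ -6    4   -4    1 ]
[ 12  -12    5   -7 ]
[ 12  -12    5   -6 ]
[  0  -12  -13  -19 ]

Naive forward elimination:
R2 <- R2 - (-2)*R1:  [  0  -4  -3  -5 ]
R3 <- R3 - (-2)*R1:  [  0  -4  -3  -4 ]
R3 <- R3 - (1)*R2:  [ 0  0  0  1 ]
R4 <- R4 - (3)*R2:  [  0   0  -4  -4 ]
Matrix at this point:
[ -6   4  -4   1 ]
[  0  -4  -3  -5 ]
[  0   0   0   1 ]
[  0   0  -4  -4 ]
Pivot entry (3,3) is zero but row 4 has -4 in column 3 -> naive elimination stops; a row interchange (e.g. R3 <-> R4) would be required here.

first zero-pivot column = 3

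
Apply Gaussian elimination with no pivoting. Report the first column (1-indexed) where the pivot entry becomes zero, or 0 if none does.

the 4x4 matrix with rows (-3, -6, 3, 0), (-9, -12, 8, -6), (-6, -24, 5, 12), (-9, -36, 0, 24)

Naive forward elimination:
R2 <- R2 - (3)*R1:  [  0   6  -1  -6 ]
R3 <- R3 - (2)*R1:  [   0  -12   -1   12 ]
R4 <- R4 - (3)*R1:  [   0  -18   -9   24 ]
R3 <- R3 - (-2)*R2:  [  0   0  -3   0 ]
R4 <- R4 - (-3)*R2:  [   0    0  -12    6 ]
R4 <- R4 - (4)*R3:  [ 0  0  0  6 ]
All pivots nonzero; naive elimination completes without hitting a zero pivot.

first zero-pivot column = 0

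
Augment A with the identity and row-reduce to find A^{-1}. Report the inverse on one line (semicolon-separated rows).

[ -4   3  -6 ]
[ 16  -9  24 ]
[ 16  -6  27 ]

Gauss-Jordan on [A | I]:
R1 <- (1/-4)*R1:  [    1  -3/4   3/2  |  -1/4     0     0 ]
R2 <- R2 - (16)*R1:  [ 0  3  0  |  4  1  0 ]
R3 <- R3 - (16)*R1:  [ 0  6  3  |  4  0  1 ]
R2 <- (1/3)*R2:  [   0    1    0  |  4/3  1/3    0 ]
R1 <- R1 - (-3/4)*R2:  [   1    0  3/2  |  3/4  1/4    0 ]
R3 <- R3 - (6)*R2:  [  0   0   3  |  -4  -2   1 ]
R3 <- (1/3)*R3:  [    0     0     1  |  -4/3  -2/3   1/3 ]
R1 <- R1 - (3/2)*R3:  [    1     0     0  |  11/4   5/4  -1/2 ]
Right block of [I | A^{-1}] is the inverse:
[ 11/4   5/4  -1/2 ]
[  4/3   1/3     0 ]
[ -4/3  -2/3   1/3 ]

inverse = [11/4 5/4 -1/2; 4/3 1/3 0; -4/3 -2/3 1/3]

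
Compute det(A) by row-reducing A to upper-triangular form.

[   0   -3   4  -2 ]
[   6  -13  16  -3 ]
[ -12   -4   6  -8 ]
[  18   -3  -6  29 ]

det(A) = 144

Forward elimination:
R1 <-> R2   (pivot in column 1 was zero)
[   6  -13  16  -3 ]
[   0   -3   4  -2 ]
[ -12   -4   6  -8 ]
[  18   -3  -6  29 ]
R3 <- R3 - (-2)*R1:  [   0  -30   38  -14 ]
R4 <- R4 - (3)*R1:  [   0   36  -54   38 ]
R3 <- R3 - (10)*R2:  [  0   0  -2   6 ]
R4 <- R4 - (-12)*R2:  [  0   0  -6  14 ]
R4 <- R4 - (3)*R3:  [  0   0   0  -4 ]
Upper-triangular form:
[ 6  -13  16  -3 ]
[ 0   -3   4  -2 ]
[ 0    0  -2   6 ]
[ 0    0   0  -4 ]
det(A) = (-1)^1 * (6) * (-3) * (-2) * (-4) = 144  (1 row swap -> sign -1)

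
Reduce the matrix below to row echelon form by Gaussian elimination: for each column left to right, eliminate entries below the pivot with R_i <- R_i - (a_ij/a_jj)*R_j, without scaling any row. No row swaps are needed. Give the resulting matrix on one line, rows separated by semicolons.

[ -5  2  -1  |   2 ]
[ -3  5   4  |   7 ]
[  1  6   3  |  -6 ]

REF = [-5 2 -1 2; 0 19/5 23/5 29/5; 0 0 -94/19 -292/19]

Forward elimination:
R2 <- R2 - (3/5)*R1:  [    0  19/5  23/5  29/5 ]
R3 <- R3 - (-1/5)*R1:  [     0   32/5   14/5  -28/5 ]
R3 <- R3 - (32/19)*R2:  [       0        0   -94/19  -292/19 ]
Row echelon form:
[ -5     2      -1  |        2 ]
[  0  19/5    23/5  |     29/5 ]
[  0     0  -94/19  |  -292/19 ]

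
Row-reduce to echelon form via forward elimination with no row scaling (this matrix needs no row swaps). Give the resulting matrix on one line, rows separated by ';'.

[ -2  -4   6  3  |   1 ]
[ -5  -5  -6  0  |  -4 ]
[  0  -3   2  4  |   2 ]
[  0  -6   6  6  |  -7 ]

Forward elimination:
R2 <- R2 - (5/2)*R1:  [     0      5    -21  -15/2  -13/2 ]
R3 <- R3 - (-3/5)*R2:  [      0       0   -53/5    -1/2  -19/10 ]
R4 <- R4 - (-6/5)*R2:  [     0      0  -96/5     -3  -74/5 ]
R4 <- R4 - (96/53)*R3:  [       0        0        0  -111/53  -602/53 ]
Row echelon form:
[ -2  -4      6        3  |        1 ]
[  0   5    -21    -15/2  |    -13/2 ]
[  0   0  -53/5     -1/2  |   -19/10 ]
[  0   0      0  -111/53  |  -602/53 ]

REF = [-2 -4 6 3 1; 0 5 -21 -15/2 -13/2; 0 0 -53/5 -1/2 -19/10; 0 0 0 -111/53 -602/53]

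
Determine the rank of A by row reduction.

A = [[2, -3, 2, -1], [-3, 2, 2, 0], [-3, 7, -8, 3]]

Row reduction:
R2 <- R2 - (-3/2)*R1:  [    0  -5/2     5  -3/2 ]
R3 <- R3 - (-3/2)*R1:  [   0  5/2   -5  3/2 ]
R3 <- R3 - (-1)*R2:  [ 0  0  0  0 ]
Row echelon form:
[ 2    -3  2    -1 ]
[ 0  -5/2  5  -3/2 ]
[ 0     0  0     0 ]
Nonzero rows / pivot columns: 2

rank(A) = 2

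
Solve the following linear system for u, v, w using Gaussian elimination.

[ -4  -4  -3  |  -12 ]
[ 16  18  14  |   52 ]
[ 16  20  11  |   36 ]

Forward elimination on [A|b]:
R2 <- R2 - (-4)*R1:  [ 0  2  2  4 ]
R3 <- R3 - (-4)*R1:  [   0    4   -1  -12 ]
R3 <- R3 - (2)*R2:  [   0    0   -5  -20 ]
Row echelon form:
[ -4  -4  -3  |  -12 ]
[  0   2   2  |    4 ]
[  0   0  -5  |  -20 ]
Back-substitution:
w = (-20) / -5 = 4
v = (4 - (2)*(4)) / 2 = -2
u = (-12 - (-4)*(-2) - (-3)*(4)) / -4 = 2

(2, -2, 4)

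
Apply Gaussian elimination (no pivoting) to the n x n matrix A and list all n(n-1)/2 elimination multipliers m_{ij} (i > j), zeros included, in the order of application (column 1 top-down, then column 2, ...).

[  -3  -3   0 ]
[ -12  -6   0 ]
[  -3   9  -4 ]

multipliers: 4, 1, 2

Forward elimination:
R2 <- R2 - (4)*R1:  [ 0  6  0 ]
R3 <- R3 - (1)*R1:  [  0  12  -4 ]
R3 <- R3 - (2)*R2:  [  0   0  -4 ]
Multipliers (in order of application): m_{21} = 4, m_{31} = 1, m_{32} = 2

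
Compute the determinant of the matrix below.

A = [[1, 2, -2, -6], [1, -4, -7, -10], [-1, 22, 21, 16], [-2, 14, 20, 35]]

det(A) = 30

Forward elimination:
R2 <- R2 - (1)*R1:  [  0  -6  -5  -4 ]
R3 <- R3 - (-1)*R1:  [  0  24  19  10 ]
R4 <- R4 - (-2)*R1:  [  0  18  16  23 ]
R3 <- R3 - (-4)*R2:  [  0   0  -1  -6 ]
R4 <- R4 - (-3)*R2:  [  0   0   1  11 ]
R4 <- R4 - (-1)*R3:  [ 0  0  0  5 ]
Upper-triangular form:
[ 1   2  -2  -6 ]
[ 0  -6  -5  -4 ]
[ 0   0  -1  -6 ]
[ 0   0   0   5 ]
det(A) = (-1)^0 * (1) * (-6) * (-1) * (5) = 30  (0 row swaps -> sign +1)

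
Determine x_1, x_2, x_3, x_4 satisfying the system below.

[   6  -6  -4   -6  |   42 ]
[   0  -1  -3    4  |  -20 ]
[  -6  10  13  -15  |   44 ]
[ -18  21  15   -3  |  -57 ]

(5, -1, 3, -3)

Forward elimination on [A|b]:
R3 <- R3 - (-1)*R1:  [   0    4    9  -21   86 ]
R4 <- R4 - (-3)*R1:  [   0    3    3  -21   69 ]
R3 <- R3 - (-4)*R2:  [  0   0  -3  -5   6 ]
R4 <- R4 - (-3)*R2:  [  0   0  -6  -9   9 ]
R4 <- R4 - (2)*R3:  [  0   0   0   1  -3 ]
Row echelon form:
[ 6  -6  -4  -6  |   42 ]
[ 0  -1  -3   4  |  -20 ]
[ 0   0  -3  -5  |    6 ]
[ 0   0   0   1  |   -3 ]
Back-substitution:
x_4 = (-3) / 1 = -3
x_3 = (6 - (-5)*(-3)) / -3 = 3
x_2 = (-20 - (-3)*(3) - (4)*(-3)) / -1 = -1
x_1 = (42 - (-6)*(-1) - (-4)*(3) - (-6)*(-3)) / 6 = 5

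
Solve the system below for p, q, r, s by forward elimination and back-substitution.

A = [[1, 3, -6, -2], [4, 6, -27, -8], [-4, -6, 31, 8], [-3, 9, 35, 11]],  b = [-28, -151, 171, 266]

Forward elimination on [A|b]:
R2 <- R2 - (4)*R1:  [   0   -6   -3    0  -39 ]
R3 <- R3 - (-4)*R1:  [  0   6   7   0  59 ]
R4 <- R4 - (-3)*R1:  [   0   18   17    5  182 ]
R3 <- R3 - (-1)*R2:  [  0   0   4   0  20 ]
R4 <- R4 - (-3)*R2:  [  0   0   8   5  65 ]
R4 <- R4 - (2)*R3:  [  0   0   0   5  25 ]
Row echelon form:
[ 1   3  -6  -2  |  -28 ]
[ 0  -6  -3   0  |  -39 ]
[ 0   0   4   0  |   20 ]
[ 0   0   0   5  |   25 ]
Back-substitution:
s = (25) / 5 = 5
r = (20) / 4 = 5
q = (-39 - (-3)*(5)) / -6 = 4
p = (-28 - (3)*(4) - (-6)*(5) - (-2)*(5)) / 1 = 0

(0, 4, 5, 5)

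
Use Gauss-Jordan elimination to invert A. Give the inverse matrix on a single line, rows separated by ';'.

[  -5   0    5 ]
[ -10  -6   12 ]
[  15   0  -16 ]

Gauss-Jordan on [A | I]:
R1 <- (1/-5)*R1:  [    1     0    -1  |  -1/5     0     0 ]
R2 <- R2 - (-10)*R1:  [  0  -6   2  |  -2   1   0 ]
R3 <- R3 - (15)*R1:  [  0   0  -1  |   3   0   1 ]
R2 <- (1/-6)*R2:  [    0     1  -1/3  |   1/3  -1/6     0 ]
R3 <- (1/-1)*R3:  [  0   0   1  |  -3   0  -1 ]
R1 <- R1 - (-1)*R3:  [     1      0      0  |  -16/5      0     -1 ]
R2 <- R2 - (-1/3)*R3:  [    0     1     0  |  -2/3  -1/6  -1/3 ]
Right block of [I | A^{-1}] is the inverse:
[ -16/5     0    -1 ]
[  -2/3  -1/6  -1/3 ]
[    -3     0    -1 ]

inverse = [-16/5 0 -1; -2/3 -1/6 -1/3; -3 0 -1]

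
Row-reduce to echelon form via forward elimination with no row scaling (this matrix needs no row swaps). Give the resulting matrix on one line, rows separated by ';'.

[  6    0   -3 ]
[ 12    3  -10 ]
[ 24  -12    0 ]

REF = [6 0 -3; 0 3 -4; 0 0 -4]

Forward elimination:
R2 <- R2 - (2)*R1:  [  0   3  -4 ]
R3 <- R3 - (4)*R1:  [   0  -12   12 ]
R3 <- R3 - (-4)*R2:  [  0   0  -4 ]
Row echelon form:
[ 6  0  -3 ]
[ 0  3  -4 ]
[ 0  0  -4 ]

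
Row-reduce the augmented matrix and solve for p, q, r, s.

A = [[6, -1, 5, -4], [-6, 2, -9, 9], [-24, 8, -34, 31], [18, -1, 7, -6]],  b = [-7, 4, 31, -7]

Forward elimination on [A|b]:
R2 <- R2 - (-1)*R1:  [  0   1  -4   5  -3 ]
R3 <- R3 - (-4)*R1:  [   0    4  -14   15    3 ]
R4 <- R4 - (3)*R1:  [  0   2  -8   6  14 ]
R3 <- R3 - (4)*R2:  [  0   0   2  -5  15 ]
R4 <- R4 - (2)*R2:  [  0   0   0  -4  20 ]
Row echelon form:
[ 6  -1   5  -4  |  -7 ]
[ 0   1  -4   5  |  -3 ]
[ 0   0   2  -5  |  15 ]
[ 0   0   0  -4  |  20 ]
Back-substitution:
s = (20) / -4 = -5
r = (15 - (-5)*(-5)) / 2 = -5
q = (-3 - (-4)*(-5) - (5)*(-5)) / 1 = 2
p = (-7 - (-1)*(2) - (5)*(-5) - (-4)*(-5)) / 6 = 0

(0, 2, -5, -5)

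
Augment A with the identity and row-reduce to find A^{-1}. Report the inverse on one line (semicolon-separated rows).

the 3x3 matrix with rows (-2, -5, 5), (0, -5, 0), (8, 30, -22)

inverse = [-11/2 -2 -5/4; 0 -1/5 0; -2 -1 -1/2]

Gauss-Jordan on [A | I]:
R1 <- (1/-2)*R1:  [    1   5/2  -5/2  |  -1/2     0     0 ]
R3 <- R3 - (8)*R1:  [  0  10  -2  |   4   0   1 ]
R2 <- (1/-5)*R2:  [    0     1     0  |     0  -1/5     0 ]
R1 <- R1 - (5/2)*R2:  [    1     0  -5/2  |  -1/2   1/2     0 ]
R3 <- R3 - (10)*R2:  [  0   0  -2  |   4   2   1 ]
R3 <- (1/-2)*R3:  [    0     0     1  |    -2    -1  -1/2 ]
R1 <- R1 - (-5/2)*R3:  [     1      0      0  |  -11/2     -2   -5/4 ]
Right block of [I | A^{-1}] is the inverse:
[ -11/2    -2  -5/4 ]
[     0  -1/5     0 ]
[    -2    -1  -1/2 ]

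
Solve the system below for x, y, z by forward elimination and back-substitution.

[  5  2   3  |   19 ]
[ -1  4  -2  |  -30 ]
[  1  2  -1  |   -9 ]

(4, -5, 3)

Forward elimination on [A|b]:
R2 <- R2 - (-1/5)*R1:  [      0    22/5    -7/5  -131/5 ]
R3 <- R3 - (1/5)*R1:  [     0    8/5   -8/5  -64/5 ]
R3 <- R3 - (4/11)*R2:  [      0       0  -12/11  -36/11 ]
Row echelon form:
[ 5     2       3  |      19 ]
[ 0  22/5    -7/5  |  -131/5 ]
[ 0     0  -12/11  |  -36/11 ]
Back-substitution:
z = (-36/11) / (-12/11) = 3
y = (-131/5 - (-7/5)*(3)) / (22/5) = -5
x = (19 - (2)*(-5) - (3)*(3)) / 5 = 4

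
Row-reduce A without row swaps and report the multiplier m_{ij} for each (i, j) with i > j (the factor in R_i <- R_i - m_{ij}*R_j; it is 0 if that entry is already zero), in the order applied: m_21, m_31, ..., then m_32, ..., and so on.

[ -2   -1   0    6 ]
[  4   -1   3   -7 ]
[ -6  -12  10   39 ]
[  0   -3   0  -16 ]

multipliers: -2, 3, 0, 3, 1, -3

Forward elimination:
R2 <- R2 - (-2)*R1:  [  0  -3   3   5 ]
R3 <- R3 - (3)*R1:  [  0  -9  10  21 ]
R4: entry in column 1 is already 0 -> m_{41} = 0 (no row operation needed)
R3 <- R3 - (3)*R2:  [ 0  0  1  6 ]
R4 <- R4 - (1)*R2:  [   0    0   -3  -21 ]
R4 <- R4 - (-3)*R3:  [  0   0   0  -3 ]
Multipliers (in order of application): m_{21} = -2, m_{31} = 3, m_{41} = 0, m_{32} = 3, m_{42} = 1, m_{43} = -3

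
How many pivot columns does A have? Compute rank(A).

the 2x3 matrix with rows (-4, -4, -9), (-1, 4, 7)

Row reduction:
R2 <- R2 - (1/4)*R1:  [    0     5  37/4 ]
Row echelon form:
[ -4  -4    -9 ]
[  0   5  37/4 ]
Nonzero rows / pivot columns: 2

rank(A) = 2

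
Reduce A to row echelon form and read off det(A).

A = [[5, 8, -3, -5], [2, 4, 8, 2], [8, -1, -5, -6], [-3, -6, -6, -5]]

det(A) = -2972

Forward elimination:
R2 <- R2 - (2/5)*R1:  [    0   4/5  46/5     4 ]
R3 <- R3 - (8/5)*R1:  [     0  -69/5   -1/5      2 ]
R4 <- R4 - (-3/5)*R1:  [     0   -6/5  -39/5     -8 ]
R3 <- R3 - (-69/4)*R2:  [     0      0  317/2     71 ]
R4 <- R4 - (-3/2)*R2:  [  0   0   6  -2 ]
R4 <- R4 - (12/317)*R3:  [         0          0          0  -1486/317 ]
Upper-triangular form:
[ 5    8     -3         -5 ]
[ 0  4/5   46/5          4 ]
[ 0    0  317/2         71 ]
[ 0    0      0  -1486/317 ]
det(A) = (-1)^0 * (5) * (4/5) * (317/2) * (-1486/317) = -2972  (0 row swaps -> sign +1)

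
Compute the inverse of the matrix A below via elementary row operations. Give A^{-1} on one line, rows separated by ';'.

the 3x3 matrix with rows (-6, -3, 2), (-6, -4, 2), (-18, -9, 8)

inverse = [-7/6 1/2 1/6; 1 -1 0; -3/2 0 1/2]

Gauss-Jordan on [A | I]:
R1 <- (1/-6)*R1:  [    1   1/2  -1/3  |  -1/6     0     0 ]
R2 <- R2 - (-6)*R1:  [  0  -1   0  |  -1   1   0 ]
R3 <- R3 - (-18)*R1:  [  0   0   2  |  -3   0   1 ]
R2 <- (1/-1)*R2:  [  0   1   0  |   1  -1   0 ]
R1 <- R1 - (1/2)*R2:  [    1     0  -1/3  |  -2/3   1/2     0 ]
R3 <- (1/2)*R3:  [    0     0     1  |  -3/2     0   1/2 ]
R1 <- R1 - (-1/3)*R3:  [    1     0     0  |  -7/6   1/2   1/6 ]
Right block of [I | A^{-1}] is the inverse:
[ -7/6  1/2  1/6 ]
[    1   -1    0 ]
[ -3/2    0  1/2 ]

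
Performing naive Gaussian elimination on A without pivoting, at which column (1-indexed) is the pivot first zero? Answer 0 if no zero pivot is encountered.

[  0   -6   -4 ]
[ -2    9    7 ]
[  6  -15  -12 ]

first zero-pivot column = 1

Naive forward elimination:
Pivot entry (1,1) is zero but row 2 has -2 in column 1 -> naive elimination stops; a row interchange (e.g. R1 <-> R2) would be required here.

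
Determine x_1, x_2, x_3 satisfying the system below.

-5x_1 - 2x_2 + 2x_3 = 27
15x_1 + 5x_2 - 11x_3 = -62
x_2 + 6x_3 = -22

Forward elimination on [A|b]:
R2 <- R2 - (-3)*R1:  [  0  -1  -5  19 ]
R3 <- R3 - (-1)*R2:  [  0   0   1  -3 ]
Row echelon form:
[ -5  -2   2  |  27 ]
[  0  -1  -5  |  19 ]
[  0   0   1  |  -3 ]
Back-substitution:
x_3 = (-3) / 1 = -3
x_2 = (19 - (-5)*(-3)) / -1 = -4
x_1 = (27 - (-2)*(-4) - (2)*(-3)) / -5 = -5

(-5, -4, -3)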